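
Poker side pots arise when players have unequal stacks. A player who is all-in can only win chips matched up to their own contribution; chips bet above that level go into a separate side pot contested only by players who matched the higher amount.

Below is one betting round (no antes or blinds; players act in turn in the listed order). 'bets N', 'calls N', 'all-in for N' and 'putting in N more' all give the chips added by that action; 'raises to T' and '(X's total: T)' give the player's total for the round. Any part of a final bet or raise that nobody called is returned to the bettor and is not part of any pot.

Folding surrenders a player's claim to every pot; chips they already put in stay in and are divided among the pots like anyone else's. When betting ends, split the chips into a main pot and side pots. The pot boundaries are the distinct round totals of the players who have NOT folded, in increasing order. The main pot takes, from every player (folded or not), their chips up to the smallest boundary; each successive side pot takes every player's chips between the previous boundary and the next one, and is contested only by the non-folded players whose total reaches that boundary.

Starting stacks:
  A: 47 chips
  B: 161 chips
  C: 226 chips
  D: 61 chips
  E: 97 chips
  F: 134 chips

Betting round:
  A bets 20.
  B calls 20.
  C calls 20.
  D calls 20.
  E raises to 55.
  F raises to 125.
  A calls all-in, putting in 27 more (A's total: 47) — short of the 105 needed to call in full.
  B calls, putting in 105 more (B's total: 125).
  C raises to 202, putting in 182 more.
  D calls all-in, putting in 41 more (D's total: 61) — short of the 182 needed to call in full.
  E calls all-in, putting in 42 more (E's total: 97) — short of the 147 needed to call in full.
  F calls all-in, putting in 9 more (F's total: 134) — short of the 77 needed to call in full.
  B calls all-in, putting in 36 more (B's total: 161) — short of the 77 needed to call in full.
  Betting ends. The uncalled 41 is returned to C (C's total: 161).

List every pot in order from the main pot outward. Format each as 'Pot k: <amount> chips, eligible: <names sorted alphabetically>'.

Pot 1: 282 chips, eligible: A, B, C, D, E, F
Pot 2: 70 chips, eligible: B, C, D, E, F
Pot 3: 144 chips, eligible: B, C, E, F
Pot 4: 111 chips, eligible: B, C, F
Pot 5: 54 chips, eligible: B, C

Derivation:
Contributions (after 41 returned to C): A=47, B=161, C=161, D=61, E=97, F=134
Pot levels (distinct totals of non-folded players): 47, 61, 97, 134, 161
Layer 1-47: 47 each from A, B, C, D, E, F = 47*6 = 282 chips; eligible A, B, C, D, E, F
Layer 48-61: 14 each from B, C, D, E, F = 14*5 = 70 chips; eligible B, C, D, E, F
Layer 62-97: 36 each from B, C, E, F = 36*4 = 144 chips; eligible B, C, E, F
Layer 98-134: 37 each from B, C, F = 37*3 = 111 chips; eligible B, C, F
Layer 135-161: 27 each from B, C = 27*2 = 54 chips; eligible B, C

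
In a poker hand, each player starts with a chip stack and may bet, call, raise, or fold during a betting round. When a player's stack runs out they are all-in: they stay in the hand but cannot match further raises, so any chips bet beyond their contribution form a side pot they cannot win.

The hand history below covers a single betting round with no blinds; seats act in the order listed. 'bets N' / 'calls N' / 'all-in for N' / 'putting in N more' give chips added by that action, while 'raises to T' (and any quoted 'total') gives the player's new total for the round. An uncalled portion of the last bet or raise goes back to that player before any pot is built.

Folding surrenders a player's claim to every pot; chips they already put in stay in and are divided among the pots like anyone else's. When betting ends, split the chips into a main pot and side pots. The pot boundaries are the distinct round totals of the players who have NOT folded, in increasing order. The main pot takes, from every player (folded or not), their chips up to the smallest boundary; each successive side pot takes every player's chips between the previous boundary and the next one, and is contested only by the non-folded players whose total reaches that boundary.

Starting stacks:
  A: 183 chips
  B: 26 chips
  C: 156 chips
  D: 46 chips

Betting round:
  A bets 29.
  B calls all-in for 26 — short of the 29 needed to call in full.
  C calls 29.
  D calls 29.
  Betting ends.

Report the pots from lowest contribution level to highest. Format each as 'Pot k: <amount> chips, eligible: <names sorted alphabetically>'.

Pot 1: 104 chips, eligible: A, B, C, D
Pot 2: 9 chips, eligible: A, C, D

Derivation:
Contributions: A=29, B=26, C=29, D=29
Pot levels (distinct totals of non-folded players): 26, 29
Layer 1-26: 26 each from A, B, C, D = 26*4 = 104 chips; eligible A, B, C, D
Layer 27-29: 3 each from A, C, D = 3*3 = 9 chips; eligible A, C, D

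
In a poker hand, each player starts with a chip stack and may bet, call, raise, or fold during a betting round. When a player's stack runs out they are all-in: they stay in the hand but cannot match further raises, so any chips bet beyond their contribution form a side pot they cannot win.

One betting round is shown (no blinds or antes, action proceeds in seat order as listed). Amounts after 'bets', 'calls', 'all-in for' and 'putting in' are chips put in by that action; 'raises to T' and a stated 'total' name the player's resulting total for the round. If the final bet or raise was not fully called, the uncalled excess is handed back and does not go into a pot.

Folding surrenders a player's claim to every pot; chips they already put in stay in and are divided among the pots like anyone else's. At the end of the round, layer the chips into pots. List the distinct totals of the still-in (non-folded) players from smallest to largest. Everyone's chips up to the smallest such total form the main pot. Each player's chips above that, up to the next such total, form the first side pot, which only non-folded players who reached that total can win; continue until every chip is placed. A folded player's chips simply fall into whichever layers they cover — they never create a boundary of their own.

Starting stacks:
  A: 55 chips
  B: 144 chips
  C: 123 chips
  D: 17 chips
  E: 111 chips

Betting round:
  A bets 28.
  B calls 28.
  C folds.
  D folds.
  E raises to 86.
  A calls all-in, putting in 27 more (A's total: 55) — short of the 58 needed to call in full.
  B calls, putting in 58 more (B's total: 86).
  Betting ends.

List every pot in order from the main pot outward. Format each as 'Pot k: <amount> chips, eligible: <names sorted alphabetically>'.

Contributions: A=55, B=86, E=86
Folded: C, D
Pot levels (distinct totals of non-folded players): 55, 86
Layer 1-55: 55 each from A, B, E = 55*3 = 165 chips; eligible A, B, E
Layer 56-86: 31 each from B, E = 31*2 = 62 chips; eligible B, E

Pot 1: 165 chips, eligible: A, B, E
Pot 2: 62 chips, eligible: B, E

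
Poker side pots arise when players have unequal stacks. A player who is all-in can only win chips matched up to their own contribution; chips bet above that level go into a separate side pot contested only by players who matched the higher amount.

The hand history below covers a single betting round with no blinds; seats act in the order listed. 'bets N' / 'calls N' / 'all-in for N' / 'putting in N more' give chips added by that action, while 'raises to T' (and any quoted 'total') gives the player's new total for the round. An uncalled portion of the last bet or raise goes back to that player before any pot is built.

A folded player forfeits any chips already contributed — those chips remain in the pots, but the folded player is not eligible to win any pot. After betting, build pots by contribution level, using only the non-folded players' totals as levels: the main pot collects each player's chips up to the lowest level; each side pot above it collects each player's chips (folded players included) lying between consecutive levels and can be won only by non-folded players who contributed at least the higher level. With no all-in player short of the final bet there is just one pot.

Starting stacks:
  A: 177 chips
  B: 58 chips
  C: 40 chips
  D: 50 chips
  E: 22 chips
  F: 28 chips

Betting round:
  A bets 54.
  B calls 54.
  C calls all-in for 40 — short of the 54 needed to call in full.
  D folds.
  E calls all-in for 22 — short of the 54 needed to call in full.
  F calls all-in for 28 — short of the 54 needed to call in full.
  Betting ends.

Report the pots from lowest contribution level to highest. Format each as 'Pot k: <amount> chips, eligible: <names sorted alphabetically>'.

Pot 1: 110 chips, eligible: A, B, C, E, F
Pot 2: 24 chips, eligible: A, B, C, F
Pot 3: 36 chips, eligible: A, B, C
Pot 4: 28 chips, eligible: A, B

Derivation:
Contributions: A=54, B=54, C=40, E=22, F=28
Folded: D
Pot levels (distinct totals of non-folded players): 22, 28, 40, 54
Layer 1-22: 22 each from A, B, C, E, F = 22*5 = 110 chips; eligible A, B, C, E, F
Layer 23-28: 6 each from A, B, C, F = 6*4 = 24 chips; eligible A, B, C, F
Layer 29-40: 12 each from A, B, C = 12*3 = 36 chips; eligible A, B, C
Layer 41-54: 14 each from A, B = 14*2 = 28 chips; eligible A, B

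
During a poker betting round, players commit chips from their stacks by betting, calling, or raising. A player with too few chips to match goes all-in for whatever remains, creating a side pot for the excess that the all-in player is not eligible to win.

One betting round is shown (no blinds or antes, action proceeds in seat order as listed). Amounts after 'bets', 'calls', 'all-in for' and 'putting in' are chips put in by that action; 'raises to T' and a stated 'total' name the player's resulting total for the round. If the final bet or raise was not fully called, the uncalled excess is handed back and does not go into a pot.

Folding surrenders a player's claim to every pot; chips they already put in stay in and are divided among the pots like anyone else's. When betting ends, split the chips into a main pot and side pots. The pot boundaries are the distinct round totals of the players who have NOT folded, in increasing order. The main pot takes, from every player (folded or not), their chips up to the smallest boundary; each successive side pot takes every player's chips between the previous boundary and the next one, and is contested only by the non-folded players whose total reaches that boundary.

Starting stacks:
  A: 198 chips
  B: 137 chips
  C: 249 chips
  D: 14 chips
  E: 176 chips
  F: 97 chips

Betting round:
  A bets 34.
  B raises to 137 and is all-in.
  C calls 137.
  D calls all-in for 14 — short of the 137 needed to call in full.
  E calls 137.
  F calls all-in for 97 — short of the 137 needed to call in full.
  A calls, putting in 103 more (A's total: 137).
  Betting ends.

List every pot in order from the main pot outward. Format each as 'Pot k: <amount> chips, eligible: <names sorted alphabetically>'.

Pot 1: 84 chips, eligible: A, B, C, D, E, F
Pot 2: 415 chips, eligible: A, B, C, E, F
Pot 3: 160 chips, eligible: A, B, C, E

Derivation:
Contributions: A=137, B=137, C=137, D=14, E=137, F=97
Pot levels (distinct totals of non-folded players): 14, 97, 137
Layer 1-14: 14 each from A, B, C, D, E, F = 14*6 = 84 chips; eligible A, B, C, D, E, F
Layer 15-97: 83 each from A, B, C, E, F = 83*5 = 415 chips; eligible A, B, C, E, F
Layer 98-137: 40 each from A, B, C, E = 40*4 = 160 chips; eligible A, B, C, E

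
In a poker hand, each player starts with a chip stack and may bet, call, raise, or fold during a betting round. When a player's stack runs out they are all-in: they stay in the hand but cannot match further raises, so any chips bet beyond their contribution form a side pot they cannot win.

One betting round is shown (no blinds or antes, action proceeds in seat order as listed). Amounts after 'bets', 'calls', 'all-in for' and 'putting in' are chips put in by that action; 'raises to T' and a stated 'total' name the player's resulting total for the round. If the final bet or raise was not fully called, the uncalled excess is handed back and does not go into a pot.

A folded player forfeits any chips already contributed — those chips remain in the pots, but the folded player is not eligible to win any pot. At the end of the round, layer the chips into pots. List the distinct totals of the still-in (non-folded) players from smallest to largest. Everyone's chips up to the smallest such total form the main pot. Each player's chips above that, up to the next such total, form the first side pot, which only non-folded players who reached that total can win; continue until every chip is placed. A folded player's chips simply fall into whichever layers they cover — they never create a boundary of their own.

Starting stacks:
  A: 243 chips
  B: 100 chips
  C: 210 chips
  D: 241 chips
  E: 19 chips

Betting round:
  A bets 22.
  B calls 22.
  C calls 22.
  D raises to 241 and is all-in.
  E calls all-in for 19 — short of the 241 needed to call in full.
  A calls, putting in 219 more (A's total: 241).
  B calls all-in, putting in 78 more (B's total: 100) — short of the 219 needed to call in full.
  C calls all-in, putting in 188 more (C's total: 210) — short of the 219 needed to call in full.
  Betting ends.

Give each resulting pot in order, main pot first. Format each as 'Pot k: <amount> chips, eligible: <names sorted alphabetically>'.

Contributions: A=241, B=100, C=210, D=241, E=19
Pot levels (distinct totals of non-folded players): 19, 100, 210, 241
Layer 1-19: 19 each from A, B, C, D, E = 19*5 = 95 chips; eligible A, B, C, D, E
Layer 20-100: 81 each from A, B, C, D = 81*4 = 324 chips; eligible A, B, C, D
Layer 101-210: 110 each from A, C, D = 110*3 = 330 chips; eligible A, C, D
Layer 211-241: 31 each from A, D = 31*2 = 62 chips; eligible A, D

Pot 1: 95 chips, eligible: A, B, C, D, E
Pot 2: 324 chips, eligible: A, B, C, D
Pot 3: 330 chips, eligible: A, C, D
Pot 4: 62 chips, eligible: A, D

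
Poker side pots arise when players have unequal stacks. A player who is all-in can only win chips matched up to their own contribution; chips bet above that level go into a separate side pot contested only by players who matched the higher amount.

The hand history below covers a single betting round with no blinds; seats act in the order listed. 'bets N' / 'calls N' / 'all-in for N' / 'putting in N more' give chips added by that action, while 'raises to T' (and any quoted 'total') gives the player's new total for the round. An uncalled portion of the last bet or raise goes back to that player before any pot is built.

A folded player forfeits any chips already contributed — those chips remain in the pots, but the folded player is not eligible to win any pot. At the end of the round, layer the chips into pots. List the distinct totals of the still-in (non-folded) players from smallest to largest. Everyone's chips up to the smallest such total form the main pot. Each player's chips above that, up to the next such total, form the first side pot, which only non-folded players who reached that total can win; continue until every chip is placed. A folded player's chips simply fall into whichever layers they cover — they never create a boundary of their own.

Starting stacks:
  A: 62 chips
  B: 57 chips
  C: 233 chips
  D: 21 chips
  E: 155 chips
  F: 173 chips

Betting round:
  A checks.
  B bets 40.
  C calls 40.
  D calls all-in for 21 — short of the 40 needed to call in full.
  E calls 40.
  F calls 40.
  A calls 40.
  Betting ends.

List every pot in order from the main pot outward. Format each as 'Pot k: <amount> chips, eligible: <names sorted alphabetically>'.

Pot 1: 126 chips, eligible: A, B, C, D, E, F
Pot 2: 95 chips, eligible: A, B, C, E, F

Derivation:
Contributions: A=40, B=40, C=40, D=21, E=40, F=40
Pot levels (distinct totals of non-folded players): 21, 40
Layer 1-21: 21 each from A, B, C, D, E, F = 21*6 = 126 chips; eligible A, B, C, D, E, F
Layer 22-40: 19 each from A, B, C, E, F = 19*5 = 95 chips; eligible A, B, C, E, F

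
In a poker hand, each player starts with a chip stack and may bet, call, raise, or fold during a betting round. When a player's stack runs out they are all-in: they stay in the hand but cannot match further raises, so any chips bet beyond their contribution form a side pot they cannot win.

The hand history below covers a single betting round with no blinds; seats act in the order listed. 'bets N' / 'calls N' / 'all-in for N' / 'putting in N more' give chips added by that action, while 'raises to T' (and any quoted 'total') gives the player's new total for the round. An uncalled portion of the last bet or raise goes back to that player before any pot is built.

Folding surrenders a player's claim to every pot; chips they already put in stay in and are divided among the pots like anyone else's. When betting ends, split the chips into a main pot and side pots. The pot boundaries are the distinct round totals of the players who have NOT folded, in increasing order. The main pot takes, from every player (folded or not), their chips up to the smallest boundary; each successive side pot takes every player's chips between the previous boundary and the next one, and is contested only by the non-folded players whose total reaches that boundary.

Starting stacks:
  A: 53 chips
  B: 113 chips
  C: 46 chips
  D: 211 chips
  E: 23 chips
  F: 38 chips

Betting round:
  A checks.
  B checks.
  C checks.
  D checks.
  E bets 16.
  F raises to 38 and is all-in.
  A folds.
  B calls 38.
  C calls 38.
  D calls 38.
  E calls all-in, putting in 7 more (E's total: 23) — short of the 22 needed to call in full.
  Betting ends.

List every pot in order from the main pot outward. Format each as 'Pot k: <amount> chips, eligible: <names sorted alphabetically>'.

Contributions: B=38, C=38, D=38, E=23, F=38
Folded: A
Pot levels (distinct totals of non-folded players): 23, 38
Layer 1-23: 23 each from B, C, D, E, F = 23*5 = 115 chips; eligible B, C, D, E, F
Layer 24-38: 15 each from B, C, D, F = 15*4 = 60 chips; eligible B, C, D, F

Pot 1: 115 chips, eligible: B, C, D, E, F
Pot 2: 60 chips, eligible: B, C, D, F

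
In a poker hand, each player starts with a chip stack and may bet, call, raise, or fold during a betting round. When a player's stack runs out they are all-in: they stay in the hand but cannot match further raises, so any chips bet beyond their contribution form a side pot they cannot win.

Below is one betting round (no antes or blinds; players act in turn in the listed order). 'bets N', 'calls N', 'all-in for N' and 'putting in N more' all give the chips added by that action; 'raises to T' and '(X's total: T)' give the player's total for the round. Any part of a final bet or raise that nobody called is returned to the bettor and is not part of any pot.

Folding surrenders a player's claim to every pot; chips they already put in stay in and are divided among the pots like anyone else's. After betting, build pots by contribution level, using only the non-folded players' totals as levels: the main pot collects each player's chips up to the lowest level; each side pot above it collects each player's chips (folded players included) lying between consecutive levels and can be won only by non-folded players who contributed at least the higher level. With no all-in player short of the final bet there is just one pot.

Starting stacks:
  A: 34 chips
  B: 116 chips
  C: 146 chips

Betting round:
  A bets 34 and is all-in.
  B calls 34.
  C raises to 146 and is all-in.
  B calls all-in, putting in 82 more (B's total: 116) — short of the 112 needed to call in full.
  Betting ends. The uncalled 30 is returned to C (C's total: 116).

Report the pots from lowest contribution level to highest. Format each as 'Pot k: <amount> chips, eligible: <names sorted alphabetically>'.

Contributions (after 30 returned to C): A=34, B=116, C=116
Pot levels (distinct totals of non-folded players): 34, 116
Layer 1-34: 34 each from A, B, C = 34*3 = 102 chips; eligible A, B, C
Layer 35-116: 82 each from B, C = 82*2 = 164 chips; eligible B, C

Pot 1: 102 chips, eligible: A, B, C
Pot 2: 164 chips, eligible: B, C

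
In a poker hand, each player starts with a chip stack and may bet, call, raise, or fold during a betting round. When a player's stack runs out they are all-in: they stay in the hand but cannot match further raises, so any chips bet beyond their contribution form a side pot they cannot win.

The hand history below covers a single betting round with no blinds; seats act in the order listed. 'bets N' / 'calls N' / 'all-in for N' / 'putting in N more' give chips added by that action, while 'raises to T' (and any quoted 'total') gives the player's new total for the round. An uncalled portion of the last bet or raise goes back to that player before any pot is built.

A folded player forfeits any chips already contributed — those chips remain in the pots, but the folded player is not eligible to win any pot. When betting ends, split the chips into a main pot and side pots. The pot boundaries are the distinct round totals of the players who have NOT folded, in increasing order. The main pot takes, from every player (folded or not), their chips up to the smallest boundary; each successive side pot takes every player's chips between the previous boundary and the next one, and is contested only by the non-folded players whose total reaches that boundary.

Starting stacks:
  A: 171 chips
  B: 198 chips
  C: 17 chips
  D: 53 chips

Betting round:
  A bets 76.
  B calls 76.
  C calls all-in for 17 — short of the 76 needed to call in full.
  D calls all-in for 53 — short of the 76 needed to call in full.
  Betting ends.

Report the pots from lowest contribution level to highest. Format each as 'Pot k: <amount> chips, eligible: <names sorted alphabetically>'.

Pot 1: 68 chips, eligible: A, B, C, D
Pot 2: 108 chips, eligible: A, B, D
Pot 3: 46 chips, eligible: A, B

Derivation:
Contributions: A=76, B=76, C=17, D=53
Pot levels (distinct totals of non-folded players): 17, 53, 76
Layer 1-17: 17 each from A, B, C, D = 17*4 = 68 chips; eligible A, B, C, D
Layer 18-53: 36 each from A, B, D = 36*3 = 108 chips; eligible A, B, D
Layer 54-76: 23 each from A, B = 23*2 = 46 chips; eligible A, B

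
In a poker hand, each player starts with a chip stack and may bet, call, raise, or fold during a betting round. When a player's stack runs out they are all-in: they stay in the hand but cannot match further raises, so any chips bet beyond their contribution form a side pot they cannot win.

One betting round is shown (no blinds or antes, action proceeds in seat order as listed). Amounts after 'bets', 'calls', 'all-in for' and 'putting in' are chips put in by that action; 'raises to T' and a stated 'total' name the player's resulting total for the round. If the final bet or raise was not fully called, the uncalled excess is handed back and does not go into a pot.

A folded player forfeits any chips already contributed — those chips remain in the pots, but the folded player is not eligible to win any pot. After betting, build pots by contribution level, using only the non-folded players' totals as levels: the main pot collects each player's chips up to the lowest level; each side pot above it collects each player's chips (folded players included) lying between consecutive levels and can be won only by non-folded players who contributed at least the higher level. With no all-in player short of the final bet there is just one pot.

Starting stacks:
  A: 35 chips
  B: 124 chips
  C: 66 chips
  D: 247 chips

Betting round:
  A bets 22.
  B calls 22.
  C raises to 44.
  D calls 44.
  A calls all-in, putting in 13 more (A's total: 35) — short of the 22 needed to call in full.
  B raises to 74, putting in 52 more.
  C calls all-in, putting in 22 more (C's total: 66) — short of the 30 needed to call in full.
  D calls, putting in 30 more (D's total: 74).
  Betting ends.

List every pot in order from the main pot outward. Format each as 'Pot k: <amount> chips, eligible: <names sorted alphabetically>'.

Pot 1: 140 chips, eligible: A, B, C, D
Pot 2: 93 chips, eligible: B, C, D
Pot 3: 16 chips, eligible: B, D

Derivation:
Contributions: A=35, B=74, C=66, D=74
Pot levels (distinct totals of non-folded players): 35, 66, 74
Layer 1-35: 35 each from A, B, C, D = 35*4 = 140 chips; eligible A, B, C, D
Layer 36-66: 31 each from B, C, D = 31*3 = 93 chips; eligible B, C, D
Layer 67-74: 8 each from B, D = 8*2 = 16 chips; eligible B, D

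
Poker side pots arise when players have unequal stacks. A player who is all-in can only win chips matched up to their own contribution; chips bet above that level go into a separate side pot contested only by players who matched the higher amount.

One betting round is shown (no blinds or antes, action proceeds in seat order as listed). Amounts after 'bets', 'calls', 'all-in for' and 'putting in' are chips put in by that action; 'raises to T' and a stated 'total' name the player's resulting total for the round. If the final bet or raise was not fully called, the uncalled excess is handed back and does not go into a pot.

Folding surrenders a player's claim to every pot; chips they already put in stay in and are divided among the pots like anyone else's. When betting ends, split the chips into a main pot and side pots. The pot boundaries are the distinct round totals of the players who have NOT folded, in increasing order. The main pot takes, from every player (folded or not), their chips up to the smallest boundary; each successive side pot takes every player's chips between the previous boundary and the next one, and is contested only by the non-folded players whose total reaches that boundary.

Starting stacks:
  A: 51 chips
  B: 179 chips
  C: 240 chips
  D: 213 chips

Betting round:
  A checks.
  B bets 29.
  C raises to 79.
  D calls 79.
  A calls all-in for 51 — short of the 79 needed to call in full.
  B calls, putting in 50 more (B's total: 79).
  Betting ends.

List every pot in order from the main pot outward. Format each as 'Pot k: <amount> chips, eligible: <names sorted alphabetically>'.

Contributions: A=51, B=79, C=79, D=79
Pot levels (distinct totals of non-folded players): 51, 79
Layer 1-51: 51 each from A, B, C, D = 51*4 = 204 chips; eligible A, B, C, D
Layer 52-79: 28 each from B, C, D = 28*3 = 84 chips; eligible B, C, D

Pot 1: 204 chips, eligible: A, B, C, D
Pot 2: 84 chips, eligible: B, C, D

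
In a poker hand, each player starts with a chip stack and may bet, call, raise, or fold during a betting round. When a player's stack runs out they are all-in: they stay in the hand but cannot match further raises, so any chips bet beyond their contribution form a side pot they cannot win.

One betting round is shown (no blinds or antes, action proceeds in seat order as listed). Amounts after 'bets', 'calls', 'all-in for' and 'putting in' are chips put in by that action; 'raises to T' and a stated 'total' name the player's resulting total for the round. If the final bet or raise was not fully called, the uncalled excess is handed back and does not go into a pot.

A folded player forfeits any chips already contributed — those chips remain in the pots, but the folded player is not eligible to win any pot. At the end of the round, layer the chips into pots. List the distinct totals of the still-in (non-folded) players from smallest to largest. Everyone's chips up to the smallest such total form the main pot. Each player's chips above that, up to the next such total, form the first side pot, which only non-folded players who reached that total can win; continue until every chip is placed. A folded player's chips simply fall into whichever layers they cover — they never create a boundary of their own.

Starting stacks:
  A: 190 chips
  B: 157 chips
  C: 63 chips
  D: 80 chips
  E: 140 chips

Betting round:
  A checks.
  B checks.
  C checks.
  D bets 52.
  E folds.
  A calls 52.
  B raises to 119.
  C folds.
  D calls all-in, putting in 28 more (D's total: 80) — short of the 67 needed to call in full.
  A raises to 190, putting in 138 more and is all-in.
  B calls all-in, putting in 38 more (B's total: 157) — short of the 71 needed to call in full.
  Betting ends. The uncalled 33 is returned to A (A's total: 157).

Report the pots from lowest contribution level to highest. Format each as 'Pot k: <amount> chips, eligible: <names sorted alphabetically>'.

Contributions (after 33 returned to A): A=157, B=157, D=80
Folded: C, E
Pot levels (distinct totals of non-folded players): 80, 157
Layer 1-80: 80 each from A, B, D = 80*3 = 240 chips; eligible A, B, D
Layer 81-157: 77 each from A, B = 77*2 = 154 chips; eligible A, B

Pot 1: 240 chips, eligible: A, B, D
Pot 2: 154 chips, eligible: A, B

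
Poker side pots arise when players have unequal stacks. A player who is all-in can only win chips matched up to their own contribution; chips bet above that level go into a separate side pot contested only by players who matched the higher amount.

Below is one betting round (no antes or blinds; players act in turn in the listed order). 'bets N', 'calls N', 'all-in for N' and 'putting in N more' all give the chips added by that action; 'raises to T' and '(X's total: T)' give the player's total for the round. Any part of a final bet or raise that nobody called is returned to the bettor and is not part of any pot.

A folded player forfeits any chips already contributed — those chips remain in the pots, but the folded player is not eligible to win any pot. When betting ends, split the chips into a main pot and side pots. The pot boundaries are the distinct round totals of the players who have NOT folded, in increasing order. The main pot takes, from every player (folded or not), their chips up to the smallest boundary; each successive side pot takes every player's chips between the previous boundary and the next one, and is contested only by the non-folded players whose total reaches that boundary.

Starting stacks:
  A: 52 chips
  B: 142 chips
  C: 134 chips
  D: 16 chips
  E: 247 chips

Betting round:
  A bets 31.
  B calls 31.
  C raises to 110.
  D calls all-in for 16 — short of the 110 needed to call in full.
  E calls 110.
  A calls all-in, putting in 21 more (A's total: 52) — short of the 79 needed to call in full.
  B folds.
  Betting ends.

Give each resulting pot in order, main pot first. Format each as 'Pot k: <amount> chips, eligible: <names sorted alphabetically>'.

Contributions: A=52, B=31, C=110, D=16, E=110
Folded: B
Pot levels (distinct totals of non-folded players): 16, 52, 110
Layer 1-16: 16 each from A, B, C, D, E = 16*5 = 80 chips; eligible A, C, D, E
Layer 17-52: A 36 + B 15 + C 36 + E 36 = 123 chips; eligible A, C, E
Layer 53-110: 58 each from C, E = 58*2 = 116 chips; eligible C, E

Pot 1: 80 chips, eligible: A, C, D, E
Pot 2: 123 chips, eligible: A, C, E
Pot 3: 116 chips, eligible: C, E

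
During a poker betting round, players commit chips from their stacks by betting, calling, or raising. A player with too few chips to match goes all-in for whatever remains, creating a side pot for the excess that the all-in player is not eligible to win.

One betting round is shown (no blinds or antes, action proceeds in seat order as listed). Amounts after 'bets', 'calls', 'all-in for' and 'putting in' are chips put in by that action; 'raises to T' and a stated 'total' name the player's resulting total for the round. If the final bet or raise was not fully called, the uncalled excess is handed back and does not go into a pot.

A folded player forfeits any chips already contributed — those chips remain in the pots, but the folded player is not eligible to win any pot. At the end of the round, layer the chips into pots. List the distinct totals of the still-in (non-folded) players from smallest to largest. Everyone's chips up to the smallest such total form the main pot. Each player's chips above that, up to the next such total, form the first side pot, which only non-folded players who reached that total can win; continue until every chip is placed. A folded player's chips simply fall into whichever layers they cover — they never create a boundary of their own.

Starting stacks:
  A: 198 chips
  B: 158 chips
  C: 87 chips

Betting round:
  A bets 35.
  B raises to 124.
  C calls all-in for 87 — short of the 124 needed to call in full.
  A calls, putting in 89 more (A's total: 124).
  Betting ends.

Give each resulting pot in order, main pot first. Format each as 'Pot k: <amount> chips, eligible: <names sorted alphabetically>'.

Pot 1: 261 chips, eligible: A, B, C
Pot 2: 74 chips, eligible: A, B

Derivation:
Contributions: A=124, B=124, C=87
Pot levels (distinct totals of non-folded players): 87, 124
Layer 1-87: 87 each from A, B, C = 87*3 = 261 chips; eligible A, B, C
Layer 88-124: 37 each from A, B = 37*2 = 74 chips; eligible A, B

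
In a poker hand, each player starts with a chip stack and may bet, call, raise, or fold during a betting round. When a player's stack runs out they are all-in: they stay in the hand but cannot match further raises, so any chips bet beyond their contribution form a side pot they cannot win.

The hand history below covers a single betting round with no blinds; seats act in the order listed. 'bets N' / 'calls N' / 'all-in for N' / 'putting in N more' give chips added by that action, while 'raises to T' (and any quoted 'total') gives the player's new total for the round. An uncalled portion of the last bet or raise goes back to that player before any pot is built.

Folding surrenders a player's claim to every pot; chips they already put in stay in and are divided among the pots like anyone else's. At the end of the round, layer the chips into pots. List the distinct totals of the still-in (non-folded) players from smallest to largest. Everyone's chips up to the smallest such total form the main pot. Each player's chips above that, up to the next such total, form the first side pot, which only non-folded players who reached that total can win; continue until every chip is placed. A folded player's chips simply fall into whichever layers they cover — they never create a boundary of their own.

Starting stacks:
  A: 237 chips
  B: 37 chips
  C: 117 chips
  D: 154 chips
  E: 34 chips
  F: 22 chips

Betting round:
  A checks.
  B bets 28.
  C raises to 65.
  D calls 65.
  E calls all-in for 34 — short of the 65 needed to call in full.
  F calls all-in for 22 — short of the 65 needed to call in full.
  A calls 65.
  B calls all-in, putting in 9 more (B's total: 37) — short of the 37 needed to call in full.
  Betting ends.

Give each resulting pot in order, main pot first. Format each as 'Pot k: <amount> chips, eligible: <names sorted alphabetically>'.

Contributions: A=65, B=37, C=65, D=65, E=34, F=22
Pot levels (distinct totals of non-folded players): 22, 34, 37, 65
Layer 1-22: 22 each from A, B, C, D, E, F = 22*6 = 132 chips; eligible A, B, C, D, E, F
Layer 23-34: 12 each from A, B, C, D, E = 12*5 = 60 chips; eligible A, B, C, D, E
Layer 35-37: 3 each from A, B, C, D = 3*4 = 12 chips; eligible A, B, C, D
Layer 38-65: 28 each from A, C, D = 28*3 = 84 chips; eligible A, C, D

Pot 1: 132 chips, eligible: A, B, C, D, E, F
Pot 2: 60 chips, eligible: A, B, C, D, E
Pot 3: 12 chips, eligible: A, B, C, D
Pot 4: 84 chips, eligible: A, C, D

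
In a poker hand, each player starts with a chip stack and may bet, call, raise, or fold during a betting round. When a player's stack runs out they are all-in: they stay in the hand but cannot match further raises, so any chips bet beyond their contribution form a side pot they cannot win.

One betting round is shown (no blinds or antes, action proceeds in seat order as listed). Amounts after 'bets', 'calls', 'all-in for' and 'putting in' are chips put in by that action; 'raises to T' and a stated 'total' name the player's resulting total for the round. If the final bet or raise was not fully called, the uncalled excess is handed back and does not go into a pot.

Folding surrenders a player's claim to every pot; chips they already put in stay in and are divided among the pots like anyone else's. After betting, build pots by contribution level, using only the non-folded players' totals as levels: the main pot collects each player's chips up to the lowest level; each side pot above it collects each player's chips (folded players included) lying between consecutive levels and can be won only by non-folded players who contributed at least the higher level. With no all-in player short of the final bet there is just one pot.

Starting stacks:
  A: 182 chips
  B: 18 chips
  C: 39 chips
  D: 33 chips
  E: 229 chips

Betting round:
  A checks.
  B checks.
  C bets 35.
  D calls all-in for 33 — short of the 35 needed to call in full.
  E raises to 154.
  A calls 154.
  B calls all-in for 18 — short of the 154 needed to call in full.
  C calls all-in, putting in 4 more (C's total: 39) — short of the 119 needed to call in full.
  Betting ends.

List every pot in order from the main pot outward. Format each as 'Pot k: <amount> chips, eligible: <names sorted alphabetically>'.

Contributions: A=154, B=18, C=39, D=33, E=154
Pot levels (distinct totals of non-folded players): 18, 33, 39, 154
Layer 1-18: 18 each from A, B, C, D, E = 18*5 = 90 chips; eligible A, B, C, D, E
Layer 19-33: 15 each from A, C, D, E = 15*4 = 60 chips; eligible A, C, D, E
Layer 34-39: 6 each from A, C, E = 6*3 = 18 chips; eligible A, C, E
Layer 40-154: 115 each from A, E = 115*2 = 230 chips; eligible A, E

Pot 1: 90 chips, eligible: A, B, C, D, E
Pot 2: 60 chips, eligible: A, C, D, E
Pot 3: 18 chips, eligible: A, C, E
Pot 4: 230 chips, eligible: A, E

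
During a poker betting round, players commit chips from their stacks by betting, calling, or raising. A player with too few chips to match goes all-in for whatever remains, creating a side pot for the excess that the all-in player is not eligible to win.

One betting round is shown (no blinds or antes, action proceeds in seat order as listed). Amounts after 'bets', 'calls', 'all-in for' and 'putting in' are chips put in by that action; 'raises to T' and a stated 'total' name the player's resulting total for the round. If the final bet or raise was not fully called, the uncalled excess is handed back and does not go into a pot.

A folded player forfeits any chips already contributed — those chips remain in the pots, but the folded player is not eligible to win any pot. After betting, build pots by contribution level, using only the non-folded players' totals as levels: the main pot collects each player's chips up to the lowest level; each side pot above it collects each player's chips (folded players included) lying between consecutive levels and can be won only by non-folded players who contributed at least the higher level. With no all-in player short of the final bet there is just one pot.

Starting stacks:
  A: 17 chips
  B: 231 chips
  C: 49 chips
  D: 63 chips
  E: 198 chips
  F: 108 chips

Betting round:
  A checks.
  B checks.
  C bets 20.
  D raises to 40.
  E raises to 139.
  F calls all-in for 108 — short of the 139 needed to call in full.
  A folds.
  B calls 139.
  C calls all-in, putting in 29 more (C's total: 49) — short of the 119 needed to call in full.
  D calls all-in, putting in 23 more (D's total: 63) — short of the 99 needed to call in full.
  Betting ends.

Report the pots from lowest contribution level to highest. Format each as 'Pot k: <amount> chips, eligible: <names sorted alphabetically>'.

Pot 1: 245 chips, eligible: B, C, D, E, F
Pot 2: 56 chips, eligible: B, D, E, F
Pot 3: 135 chips, eligible: B, E, F
Pot 4: 62 chips, eligible: B, E

Derivation:
Contributions: B=139, C=49, D=63, E=139, F=108
Folded: A
Pot levels (distinct totals of non-folded players): 49, 63, 108, 139
Layer 1-49: 49 each from B, C, D, E, F = 49*5 = 245 chips; eligible B, C, D, E, F
Layer 50-63: 14 each from B, D, E, F = 14*4 = 56 chips; eligible B, D, E, F
Layer 64-108: 45 each from B, E, F = 45*3 = 135 chips; eligible B, E, F
Layer 109-139: 31 each from B, E = 31*2 = 62 chips; eligible B, E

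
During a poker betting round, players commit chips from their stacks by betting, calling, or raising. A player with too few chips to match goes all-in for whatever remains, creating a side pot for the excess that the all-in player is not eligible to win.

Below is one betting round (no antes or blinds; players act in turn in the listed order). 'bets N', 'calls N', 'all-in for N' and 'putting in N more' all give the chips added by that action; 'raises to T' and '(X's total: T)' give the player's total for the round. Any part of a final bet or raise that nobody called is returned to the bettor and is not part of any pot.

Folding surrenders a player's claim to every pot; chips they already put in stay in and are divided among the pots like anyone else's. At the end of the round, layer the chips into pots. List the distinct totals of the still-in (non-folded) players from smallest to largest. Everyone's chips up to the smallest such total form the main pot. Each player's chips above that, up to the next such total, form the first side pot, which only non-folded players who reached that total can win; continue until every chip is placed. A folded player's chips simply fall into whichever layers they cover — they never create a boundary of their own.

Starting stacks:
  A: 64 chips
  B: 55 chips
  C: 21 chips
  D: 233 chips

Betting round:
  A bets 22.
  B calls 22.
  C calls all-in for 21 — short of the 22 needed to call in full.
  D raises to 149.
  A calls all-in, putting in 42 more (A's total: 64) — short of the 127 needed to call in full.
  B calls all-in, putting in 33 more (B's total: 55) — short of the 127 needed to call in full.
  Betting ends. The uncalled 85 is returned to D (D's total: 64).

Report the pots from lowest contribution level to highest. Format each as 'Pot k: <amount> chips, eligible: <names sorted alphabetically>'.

Pot 1: 84 chips, eligible: A, B, C, D
Pot 2: 102 chips, eligible: A, B, D
Pot 3: 18 chips, eligible: A, D

Derivation:
Contributions (after 85 returned to D): A=64, B=55, C=21, D=64
Pot levels (distinct totals of non-folded players): 21, 55, 64
Layer 1-21: 21 each from A, B, C, D = 21*4 = 84 chips; eligible A, B, C, D
Layer 22-55: 34 each from A, B, D = 34*3 = 102 chips; eligible A, B, D
Layer 56-64: 9 each from A, D = 9*2 = 18 chips; eligible A, D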